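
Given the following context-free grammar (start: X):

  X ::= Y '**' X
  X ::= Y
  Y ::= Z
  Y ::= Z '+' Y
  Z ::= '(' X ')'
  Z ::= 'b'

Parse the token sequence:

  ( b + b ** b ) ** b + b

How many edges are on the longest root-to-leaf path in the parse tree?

[X [Y [Z ( [X [Y [Z b] + [Y [Z b]]] ** [X [Y [Z b]]]] )]] ** [X [Y [Z b] + [Y [Z b]]]]]

7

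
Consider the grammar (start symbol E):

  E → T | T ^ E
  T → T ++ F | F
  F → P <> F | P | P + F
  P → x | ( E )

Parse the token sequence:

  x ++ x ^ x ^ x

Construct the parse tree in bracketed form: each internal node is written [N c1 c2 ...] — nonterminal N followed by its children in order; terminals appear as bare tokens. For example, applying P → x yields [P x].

E
T ^ E
T ++ F ^ E
F ++ F ^ E
P ++ F ^ E
x ++ F ^ E
x ++ P ^ E
x ++ x ^ E
x ++ x ^ T ^ E
x ++ x ^ F ^ E
x ++ x ^ P ^ E
x ++ x ^ x ^ E
x ++ x ^ x ^ T
x ++ x ^ x ^ F
x ++ x ^ x ^ P
x ++ x ^ x ^ x

[E [T [T [F [P x]]] ++ [F [P x]]] ^ [E [T [F [P x]]] ^ [E [T [F [P x]]]]]]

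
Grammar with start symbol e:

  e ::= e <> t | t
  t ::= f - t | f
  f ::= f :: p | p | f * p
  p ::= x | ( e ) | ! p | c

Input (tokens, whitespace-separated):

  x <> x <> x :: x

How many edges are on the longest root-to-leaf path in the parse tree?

[e [e [e [t [f [p x]]]] <> [t [f [p x]]]] <> [t [f [f [p x]] :: [p x]]]]

6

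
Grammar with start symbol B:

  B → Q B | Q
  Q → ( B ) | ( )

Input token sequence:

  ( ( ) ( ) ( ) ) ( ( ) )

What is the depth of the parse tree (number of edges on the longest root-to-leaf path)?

[B [Q ( [B [Q ( )] [B [Q ( )] [B [Q ( )]]]] )] [B [Q ( [B [Q ( )]] )]]]

6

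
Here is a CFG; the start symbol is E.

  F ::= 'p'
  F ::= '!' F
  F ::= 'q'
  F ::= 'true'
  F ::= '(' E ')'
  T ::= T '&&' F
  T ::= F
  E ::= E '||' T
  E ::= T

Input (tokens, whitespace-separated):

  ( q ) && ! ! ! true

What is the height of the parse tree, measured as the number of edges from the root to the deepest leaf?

[E [T [T [F ( [E [T [F q]]] )]] && [F ! [F ! [F ! [F true]]]]]]

7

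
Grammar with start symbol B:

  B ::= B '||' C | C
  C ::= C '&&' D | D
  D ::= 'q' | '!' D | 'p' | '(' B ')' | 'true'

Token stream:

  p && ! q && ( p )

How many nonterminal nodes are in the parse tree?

11

[B [C [C [C [D p]] && [D ! [D q]]] && [D ( [B [C [D p]]] )]]]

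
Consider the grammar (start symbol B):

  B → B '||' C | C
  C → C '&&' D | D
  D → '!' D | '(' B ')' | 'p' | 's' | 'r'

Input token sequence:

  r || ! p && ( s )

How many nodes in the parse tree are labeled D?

[B [B [C [D r]]] || [C [C [D ! [D p]]] && [D ( [B [C [D s]]] )]]]

5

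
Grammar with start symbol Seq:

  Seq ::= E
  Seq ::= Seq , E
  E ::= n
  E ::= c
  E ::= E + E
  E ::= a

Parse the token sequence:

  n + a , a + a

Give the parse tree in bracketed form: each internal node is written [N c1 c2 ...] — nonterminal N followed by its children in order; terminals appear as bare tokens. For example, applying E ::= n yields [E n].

Seq
Seq , E
E , E
E + E , E
n + E , E
n + a , E
n + a , E + E
n + a , a + E
n + a , a + a

[Seq [Seq [E [E n] + [E a]]] , [E [E a] + [E a]]]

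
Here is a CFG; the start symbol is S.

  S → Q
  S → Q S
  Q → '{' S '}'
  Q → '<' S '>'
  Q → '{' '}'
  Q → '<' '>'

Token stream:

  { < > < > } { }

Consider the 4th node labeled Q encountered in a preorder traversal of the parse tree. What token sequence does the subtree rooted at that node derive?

{ }

[S [Q { [S [Q < >] [S [Q < >]]] }] [S [Q { }]]]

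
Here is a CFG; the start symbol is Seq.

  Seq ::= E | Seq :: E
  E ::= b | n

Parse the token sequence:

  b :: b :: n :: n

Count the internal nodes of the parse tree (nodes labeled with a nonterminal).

[Seq [Seq [Seq [Seq [E b]] :: [E b]] :: [E n]] :: [E n]]

8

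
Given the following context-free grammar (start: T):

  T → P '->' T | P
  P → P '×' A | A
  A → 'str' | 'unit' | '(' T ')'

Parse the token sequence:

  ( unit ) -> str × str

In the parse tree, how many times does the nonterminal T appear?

3

[T [P [A ( [T [P [A unit]]] )]] -> [T [P [P [A str]] × [A str]]]]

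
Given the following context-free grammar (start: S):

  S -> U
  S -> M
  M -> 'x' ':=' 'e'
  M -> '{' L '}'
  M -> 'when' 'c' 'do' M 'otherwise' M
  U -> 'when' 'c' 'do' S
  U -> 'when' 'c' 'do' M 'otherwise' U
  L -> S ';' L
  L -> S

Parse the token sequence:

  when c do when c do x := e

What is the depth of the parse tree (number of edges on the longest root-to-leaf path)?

[S [U when c do [S [U when c do [S [M x := e]]]]]]

6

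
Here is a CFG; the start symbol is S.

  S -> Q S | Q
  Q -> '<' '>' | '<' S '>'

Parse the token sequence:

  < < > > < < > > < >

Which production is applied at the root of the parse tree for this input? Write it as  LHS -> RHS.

S -> Q S

[S [Q < [S [Q < >]] >] [S [Q < [S [Q < >]] >] [S [Q < >]]]]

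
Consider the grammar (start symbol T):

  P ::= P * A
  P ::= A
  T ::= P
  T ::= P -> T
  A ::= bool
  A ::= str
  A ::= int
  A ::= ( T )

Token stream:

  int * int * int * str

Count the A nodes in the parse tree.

[T [P [P [P [P [A int]] * [A int]] * [A int]] * [A str]]]

4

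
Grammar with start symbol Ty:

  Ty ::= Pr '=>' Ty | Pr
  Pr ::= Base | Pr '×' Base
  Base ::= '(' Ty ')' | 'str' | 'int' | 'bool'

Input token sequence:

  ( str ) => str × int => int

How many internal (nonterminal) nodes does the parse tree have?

[Ty [Pr [Base ( [Ty [Pr [Base str]]] )]] => [Ty [Pr [Pr [Base str]] × [Base int]] => [Ty [Pr [Base int]]]]]

14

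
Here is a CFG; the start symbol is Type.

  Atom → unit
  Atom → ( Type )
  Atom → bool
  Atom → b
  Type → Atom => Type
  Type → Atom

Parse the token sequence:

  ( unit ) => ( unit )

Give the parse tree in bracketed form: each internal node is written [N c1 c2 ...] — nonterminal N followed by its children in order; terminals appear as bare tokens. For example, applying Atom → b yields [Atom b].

[Type [Atom ( [Type [Atom unit]] )] => [Type [Atom ( [Type [Atom unit]] )]]]

Type
Atom => Type
( Type ) => Type
( Atom ) => Type
( unit ) => Type
( unit ) => Atom
( unit ) => ( Type )
( unit ) => ( Atom )
( unit ) => ( unit )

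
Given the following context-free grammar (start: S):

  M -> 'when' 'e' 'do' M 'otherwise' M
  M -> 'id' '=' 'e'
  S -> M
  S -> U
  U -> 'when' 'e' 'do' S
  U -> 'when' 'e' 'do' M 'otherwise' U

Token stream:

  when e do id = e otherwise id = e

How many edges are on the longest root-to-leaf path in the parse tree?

[S [M when e do [M id = e] otherwise [M id = e]]]

3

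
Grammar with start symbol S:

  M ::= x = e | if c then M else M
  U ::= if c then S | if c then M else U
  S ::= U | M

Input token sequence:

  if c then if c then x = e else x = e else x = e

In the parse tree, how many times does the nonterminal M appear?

[S [M if c then [M if c then [M x = e] else [M x = e]] else [M x = e]]]

5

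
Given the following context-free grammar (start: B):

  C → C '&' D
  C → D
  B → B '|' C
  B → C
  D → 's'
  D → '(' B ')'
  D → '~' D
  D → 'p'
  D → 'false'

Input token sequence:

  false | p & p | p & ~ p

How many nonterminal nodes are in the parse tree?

14

[B [B [B [C [D false]]] | [C [C [D p]] & [D p]]] | [C [C [D p]] & [D ~ [D p]]]]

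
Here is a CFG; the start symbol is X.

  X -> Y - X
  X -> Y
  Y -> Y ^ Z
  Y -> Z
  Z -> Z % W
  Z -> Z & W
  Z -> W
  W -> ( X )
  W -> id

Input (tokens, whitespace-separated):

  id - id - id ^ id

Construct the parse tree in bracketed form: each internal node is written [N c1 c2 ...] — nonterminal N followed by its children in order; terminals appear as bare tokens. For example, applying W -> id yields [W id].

X
Y - X
Z - X
W - X
id - X
id - Y - X
id - Z - X
id - W - X
id - id - X
id - id - Y
id - id - Y ^ Z
id - id - Z ^ Z
id - id - W ^ Z
id - id - id ^ Z
id - id - id ^ W
id - id - id ^ id

[X [Y [Z [W id]]] - [X [Y [Z [W id]]] - [X [Y [Y [Z [W id]]] ^ [Z [W id]]]]]]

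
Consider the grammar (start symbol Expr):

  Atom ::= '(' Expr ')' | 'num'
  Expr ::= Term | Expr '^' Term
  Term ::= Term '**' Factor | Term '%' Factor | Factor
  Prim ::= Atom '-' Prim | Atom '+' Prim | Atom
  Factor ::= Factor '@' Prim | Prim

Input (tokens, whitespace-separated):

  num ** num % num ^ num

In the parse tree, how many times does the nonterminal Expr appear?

2

[Expr [Expr [Term [Term [Term [Factor [Prim [Atom num]]]] ** [Factor [Prim [Atom num]]]] % [Factor [Prim [Atom num]]]]] ^ [Term [Factor [Prim [Atom num]]]]]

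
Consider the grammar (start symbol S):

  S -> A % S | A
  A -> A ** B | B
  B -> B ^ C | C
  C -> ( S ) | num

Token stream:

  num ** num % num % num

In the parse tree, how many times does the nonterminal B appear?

[S [A [A [B [C num]]] ** [B [C num]]] % [S [A [B [C num]]] % [S [A [B [C num]]]]]]

4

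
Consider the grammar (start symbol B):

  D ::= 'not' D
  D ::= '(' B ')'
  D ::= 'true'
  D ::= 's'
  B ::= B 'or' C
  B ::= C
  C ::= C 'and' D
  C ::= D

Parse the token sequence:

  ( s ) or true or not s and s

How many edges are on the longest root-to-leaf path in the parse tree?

8

[B [B [B [C [D ( [B [C [D s]]] )]]] or [C [D true]]] or [C [C [D not [D s]]] and [D s]]]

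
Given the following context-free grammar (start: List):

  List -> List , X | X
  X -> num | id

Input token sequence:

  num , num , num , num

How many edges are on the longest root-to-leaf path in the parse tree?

[List [List [List [List [X num]] , [X num]] , [X num]] , [X num]]

5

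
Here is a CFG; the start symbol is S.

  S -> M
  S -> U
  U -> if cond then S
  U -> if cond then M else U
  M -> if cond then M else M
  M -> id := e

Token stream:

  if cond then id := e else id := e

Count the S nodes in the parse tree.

[S [M if cond then [M id := e] else [M id := e]]]

1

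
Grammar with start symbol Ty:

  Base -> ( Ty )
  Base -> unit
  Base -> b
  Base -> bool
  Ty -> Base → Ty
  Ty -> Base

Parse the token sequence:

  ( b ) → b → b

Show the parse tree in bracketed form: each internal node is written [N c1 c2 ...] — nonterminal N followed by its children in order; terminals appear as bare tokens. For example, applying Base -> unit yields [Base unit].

[Ty [Base ( [Ty [Base b]] )] → [Ty [Base b] → [Ty [Base b]]]]

Ty
Base → Ty
( Ty ) → Ty
( Base ) → Ty
( b ) → Ty
( b ) → Base → Ty
( b ) → b → Ty
( b ) → b → Base
( b ) → b → b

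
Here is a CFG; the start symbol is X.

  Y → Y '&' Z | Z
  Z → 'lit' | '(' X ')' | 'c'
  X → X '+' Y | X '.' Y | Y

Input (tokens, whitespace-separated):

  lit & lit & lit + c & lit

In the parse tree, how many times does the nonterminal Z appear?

[X [X [Y [Y [Y [Z lit]] & [Z lit]] & [Z lit]]] + [Y [Y [Z c]] & [Z lit]]]

5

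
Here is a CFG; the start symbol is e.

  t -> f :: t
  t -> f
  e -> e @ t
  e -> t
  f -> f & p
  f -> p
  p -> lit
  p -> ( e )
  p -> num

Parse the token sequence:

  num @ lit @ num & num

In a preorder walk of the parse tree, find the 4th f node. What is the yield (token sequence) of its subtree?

num

[e [e [e [t [f [p num]]]] @ [t [f [p lit]]]] @ [t [f [f [p num]] & [p num]]]]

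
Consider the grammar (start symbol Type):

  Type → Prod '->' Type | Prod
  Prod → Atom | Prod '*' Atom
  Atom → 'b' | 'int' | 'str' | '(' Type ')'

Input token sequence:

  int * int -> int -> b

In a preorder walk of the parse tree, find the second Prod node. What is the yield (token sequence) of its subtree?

[Type [Prod [Prod [Atom int]] * [Atom int]] -> [Type [Prod [Atom int]] -> [Type [Prod [Atom b]]]]]

int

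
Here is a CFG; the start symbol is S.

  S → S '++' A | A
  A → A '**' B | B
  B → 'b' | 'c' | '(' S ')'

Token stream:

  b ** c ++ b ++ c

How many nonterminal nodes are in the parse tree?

[S [S [S [A [A [B b]] ** [B c]]] ++ [A [B b]]] ++ [A [B c]]]

11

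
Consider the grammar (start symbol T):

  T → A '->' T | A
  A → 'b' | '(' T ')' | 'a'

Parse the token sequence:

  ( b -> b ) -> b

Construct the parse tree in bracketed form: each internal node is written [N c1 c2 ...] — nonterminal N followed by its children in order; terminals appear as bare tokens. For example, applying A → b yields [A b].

T
A -> T
( T ) -> T
( A -> T ) -> T
( b -> T ) -> T
( b -> A ) -> T
( b -> b ) -> T
( b -> b ) -> A
( b -> b ) -> b

[T [A ( [T [A b] -> [T [A b]]] )] -> [T [A b]]]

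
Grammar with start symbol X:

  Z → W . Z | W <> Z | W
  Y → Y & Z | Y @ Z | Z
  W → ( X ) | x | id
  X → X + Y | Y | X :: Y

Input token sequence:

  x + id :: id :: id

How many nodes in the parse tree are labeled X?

[X [X [X [X [Y [Z [W x]]]] + [Y [Z [W id]]]] :: [Y [Z [W id]]]] :: [Y [Z [W id]]]]

4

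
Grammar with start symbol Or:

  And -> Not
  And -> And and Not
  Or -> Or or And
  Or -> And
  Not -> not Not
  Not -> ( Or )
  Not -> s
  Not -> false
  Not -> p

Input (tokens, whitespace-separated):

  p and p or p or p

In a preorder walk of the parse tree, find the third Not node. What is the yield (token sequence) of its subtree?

[Or [Or [Or [And [And [Not p]] and [Not p]]] or [And [Not p]]] or [And [Not p]]]

p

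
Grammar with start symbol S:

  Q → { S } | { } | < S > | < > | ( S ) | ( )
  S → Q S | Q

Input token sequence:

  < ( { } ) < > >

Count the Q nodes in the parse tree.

4

[S [Q < [S [Q ( [S [Q { }]] )] [S [Q < >]]] >]]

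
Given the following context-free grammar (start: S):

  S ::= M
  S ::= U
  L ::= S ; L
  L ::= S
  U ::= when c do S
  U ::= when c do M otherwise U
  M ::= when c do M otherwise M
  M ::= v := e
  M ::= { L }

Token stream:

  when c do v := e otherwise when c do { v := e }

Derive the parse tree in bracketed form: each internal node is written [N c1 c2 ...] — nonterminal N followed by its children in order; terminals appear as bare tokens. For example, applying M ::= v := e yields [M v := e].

S
U
when c do M otherwise U
when c do v := e otherwise U
when c do v := e otherwise when c do S
when c do v := e otherwise when c do M
when c do v := e otherwise when c do { L }
when c do v := e otherwise when c do { S }
when c do v := e otherwise when c do { M }
when c do v := e otherwise when c do { v := e }

[S [U when c do [M v := e] otherwise [U when c do [S [M { [L [S [M v := e]]] }]]]]]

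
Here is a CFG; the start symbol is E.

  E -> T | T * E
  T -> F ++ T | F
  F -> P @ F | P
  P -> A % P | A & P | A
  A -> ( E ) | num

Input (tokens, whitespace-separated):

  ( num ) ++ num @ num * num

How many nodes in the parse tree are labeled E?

3

[E [T [F [P [A ( [E [T [F [P [A num]]]]] )]]] ++ [T [F [P [A num]] @ [F [P [A num]]]]]] * [E [T [F [P [A num]]]]]]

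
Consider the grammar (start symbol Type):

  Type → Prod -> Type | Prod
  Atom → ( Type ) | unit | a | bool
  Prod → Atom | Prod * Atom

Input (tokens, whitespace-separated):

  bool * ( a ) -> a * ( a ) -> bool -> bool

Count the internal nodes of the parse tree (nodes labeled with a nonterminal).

[Type [Prod [Prod [Atom bool]] * [Atom ( [Type [Prod [Atom a]]] )]] -> [Type [Prod [Prod [Atom a]] * [Atom ( [Type [Prod [Atom a]]] )]] -> [Type [Prod [Atom bool]] -> [Type [Prod [Atom bool]]]]]]

22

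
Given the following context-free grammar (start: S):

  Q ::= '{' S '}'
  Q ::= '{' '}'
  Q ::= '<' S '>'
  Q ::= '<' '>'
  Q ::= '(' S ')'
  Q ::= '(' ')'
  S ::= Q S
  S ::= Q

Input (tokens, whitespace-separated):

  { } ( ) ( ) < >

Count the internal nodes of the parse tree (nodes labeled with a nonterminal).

[S [Q { }] [S [Q ( )] [S [Q ( )] [S [Q < >]]]]]

8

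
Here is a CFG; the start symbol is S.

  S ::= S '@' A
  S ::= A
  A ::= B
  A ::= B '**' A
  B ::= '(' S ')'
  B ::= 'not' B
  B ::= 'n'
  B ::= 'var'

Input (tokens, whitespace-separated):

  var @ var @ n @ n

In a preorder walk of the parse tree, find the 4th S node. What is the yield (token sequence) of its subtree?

[S [S [S [S [A [B var]]] @ [A [B var]]] @ [A [B n]]] @ [A [B n]]]

var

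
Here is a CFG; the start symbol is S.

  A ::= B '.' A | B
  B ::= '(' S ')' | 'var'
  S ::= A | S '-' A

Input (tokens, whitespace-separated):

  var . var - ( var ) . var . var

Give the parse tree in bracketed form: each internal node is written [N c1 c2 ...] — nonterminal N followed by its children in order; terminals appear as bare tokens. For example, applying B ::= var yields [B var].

S
S - A
A - A
B . A - A
var . A - A
var . B - A
var . var - A
var . var - B . A
var . var - ( S ) . A
var . var - ( A ) . A
var . var - ( B ) . A
var . var - ( var ) . A
var . var - ( var ) . B . A
var . var - ( var ) . var . A
var . var - ( var ) . var . B
var . var - ( var ) . var . var

[S [S [A [B var] . [A [B var]]]] - [A [B ( [S [A [B var]]] )] . [A [B var] . [A [B var]]]]]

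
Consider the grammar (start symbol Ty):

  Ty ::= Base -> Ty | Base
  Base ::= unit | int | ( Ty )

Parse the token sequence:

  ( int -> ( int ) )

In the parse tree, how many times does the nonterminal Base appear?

[Ty [Base ( [Ty [Base int] -> [Ty [Base ( [Ty [Base int]] )]]] )]]

4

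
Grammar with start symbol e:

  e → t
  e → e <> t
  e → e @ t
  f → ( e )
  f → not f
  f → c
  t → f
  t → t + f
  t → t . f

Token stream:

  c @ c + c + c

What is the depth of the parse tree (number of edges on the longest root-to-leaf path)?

5

[e [e [t [f c]]] @ [t [t [t [f c]] + [f c]] + [f c]]]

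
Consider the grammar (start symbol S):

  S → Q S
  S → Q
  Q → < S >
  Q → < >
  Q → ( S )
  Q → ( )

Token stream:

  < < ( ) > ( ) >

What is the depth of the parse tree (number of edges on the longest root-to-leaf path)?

6

[S [Q < [S [Q < [S [Q ( )]] >] [S [Q ( )]]] >]]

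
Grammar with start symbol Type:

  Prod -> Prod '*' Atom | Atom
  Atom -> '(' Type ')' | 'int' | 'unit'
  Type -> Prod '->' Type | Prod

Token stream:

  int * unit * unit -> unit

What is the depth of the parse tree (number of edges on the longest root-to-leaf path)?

5

[Type [Prod [Prod [Prod [Atom int]] * [Atom unit]] * [Atom unit]] -> [Type [Prod [Atom unit]]]]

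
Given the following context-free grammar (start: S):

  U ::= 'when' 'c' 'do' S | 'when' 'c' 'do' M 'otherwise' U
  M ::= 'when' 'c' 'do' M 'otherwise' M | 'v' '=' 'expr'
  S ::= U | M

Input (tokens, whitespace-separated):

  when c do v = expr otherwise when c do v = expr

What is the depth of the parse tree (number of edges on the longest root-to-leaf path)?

[S [U when c do [M v = expr] otherwise [U when c do [S [M v = expr]]]]]

5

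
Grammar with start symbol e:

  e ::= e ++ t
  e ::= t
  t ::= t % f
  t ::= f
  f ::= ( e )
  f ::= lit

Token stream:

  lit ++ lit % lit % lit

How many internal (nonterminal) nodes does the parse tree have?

10

[e [e [t [f lit]]] ++ [t [t [t [f lit]] % [f lit]] % [f lit]]]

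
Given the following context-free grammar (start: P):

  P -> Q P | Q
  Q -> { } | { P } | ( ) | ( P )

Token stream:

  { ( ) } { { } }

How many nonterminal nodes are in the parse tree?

8

[P [Q { [P [Q ( )]] }] [P [Q { [P [Q { }]] }]]]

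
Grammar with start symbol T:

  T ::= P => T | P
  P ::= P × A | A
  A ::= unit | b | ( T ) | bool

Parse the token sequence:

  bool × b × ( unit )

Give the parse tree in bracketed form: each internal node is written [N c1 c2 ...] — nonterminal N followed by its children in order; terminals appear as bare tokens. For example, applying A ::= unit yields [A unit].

T
P
P × A
P × A × A
A × A × A
bool × A × A
bool × b × A
bool × b × ( T )
bool × b × ( P )
bool × b × ( A )
bool × b × ( unit )

[T [P [P [P [A bool]] × [A b]] × [A ( [T [P [A unit]]] )]]]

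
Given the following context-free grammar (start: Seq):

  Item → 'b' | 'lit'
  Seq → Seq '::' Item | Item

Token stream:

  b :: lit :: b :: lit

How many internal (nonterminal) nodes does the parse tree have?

[Seq [Seq [Seq [Seq [Item b]] :: [Item lit]] :: [Item b]] :: [Item lit]]

8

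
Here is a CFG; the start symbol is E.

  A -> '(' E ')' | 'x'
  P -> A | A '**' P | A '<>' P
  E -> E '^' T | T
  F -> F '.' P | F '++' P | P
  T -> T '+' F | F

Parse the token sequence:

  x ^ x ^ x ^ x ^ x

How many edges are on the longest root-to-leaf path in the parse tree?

9

[E [E [E [E [E [T [F [P [A x]]]]] ^ [T [F [P [A x]]]]] ^ [T [F [P [A x]]]]] ^ [T [F [P [A x]]]]] ^ [T [F [P [A x]]]]]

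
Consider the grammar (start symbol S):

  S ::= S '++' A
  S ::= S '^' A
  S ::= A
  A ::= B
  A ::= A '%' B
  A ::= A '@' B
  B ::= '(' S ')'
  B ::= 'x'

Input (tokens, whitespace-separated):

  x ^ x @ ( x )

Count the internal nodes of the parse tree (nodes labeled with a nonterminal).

11

[S [S [A [B x]]] ^ [A [A [B x]] @ [B ( [S [A [B x]]] )]]]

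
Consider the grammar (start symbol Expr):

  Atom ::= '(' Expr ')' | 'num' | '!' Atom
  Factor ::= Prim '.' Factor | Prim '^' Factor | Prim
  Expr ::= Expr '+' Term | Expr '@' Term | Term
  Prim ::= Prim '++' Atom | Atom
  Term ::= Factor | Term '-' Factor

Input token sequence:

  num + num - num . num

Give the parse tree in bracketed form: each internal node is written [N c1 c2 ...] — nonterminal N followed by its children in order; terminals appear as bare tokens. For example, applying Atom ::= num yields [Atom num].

Expr
Expr + Term
Term + Term
Factor + Term
Prim + Term
Atom + Term
num + Term
num + Term - Factor
num + Factor - Factor
num + Prim - Factor
num + Atom - Factor
num + num - Factor
num + num - Prim . Factor
num + num - Atom . Factor
num + num - num . Factor
num + num - num . Prim
num + num - num . Atom
num + num - num . num

[Expr [Expr [Term [Factor [Prim [Atom num]]]]] + [Term [Term [Factor [Prim [Atom num]]]] - [Factor [Prim [Atom num]] . [Factor [Prim [Atom num]]]]]]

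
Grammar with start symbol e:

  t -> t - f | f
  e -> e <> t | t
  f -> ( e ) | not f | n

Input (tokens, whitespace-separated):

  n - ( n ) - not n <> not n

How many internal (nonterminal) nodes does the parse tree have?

[e [e [t [t [t [f n]] - [f ( [e [t [f n]]] )]] - [f not [f n]]]] <> [t [f not [f n]]]]

15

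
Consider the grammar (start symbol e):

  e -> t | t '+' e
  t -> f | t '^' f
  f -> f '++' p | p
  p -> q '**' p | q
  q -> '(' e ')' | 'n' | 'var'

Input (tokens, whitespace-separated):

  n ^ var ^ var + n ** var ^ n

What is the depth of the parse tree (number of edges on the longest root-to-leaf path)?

[e [t [t [t [f [p [q n]]]] ^ [f [p [q var]]]] ^ [f [p [q var]]]] + [e [t [t [f [p [q n] ** [p [q var]]]]] ^ [f [p [q n]]]]]]

8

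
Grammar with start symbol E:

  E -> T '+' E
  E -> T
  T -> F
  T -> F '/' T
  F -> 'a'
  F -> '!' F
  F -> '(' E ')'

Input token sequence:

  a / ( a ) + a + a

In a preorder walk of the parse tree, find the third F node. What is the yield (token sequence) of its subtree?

[E [T [F a] / [T [F ( [E [T [F a]]] )]]] + [E [T [F a]] + [E [T [F a]]]]]

a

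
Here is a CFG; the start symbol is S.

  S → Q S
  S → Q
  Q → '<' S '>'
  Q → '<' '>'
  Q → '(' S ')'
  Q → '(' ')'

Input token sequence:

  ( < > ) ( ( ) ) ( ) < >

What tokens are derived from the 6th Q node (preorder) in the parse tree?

[S [Q ( [S [Q < >]] )] [S [Q ( [S [Q ( )]] )] [S [Q ( )] [S [Q < >]]]]]

< >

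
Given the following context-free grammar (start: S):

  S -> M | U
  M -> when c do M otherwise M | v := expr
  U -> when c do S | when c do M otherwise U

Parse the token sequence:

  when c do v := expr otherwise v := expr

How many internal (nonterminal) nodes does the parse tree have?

4

[S [M when c do [M v := expr] otherwise [M v := expr]]]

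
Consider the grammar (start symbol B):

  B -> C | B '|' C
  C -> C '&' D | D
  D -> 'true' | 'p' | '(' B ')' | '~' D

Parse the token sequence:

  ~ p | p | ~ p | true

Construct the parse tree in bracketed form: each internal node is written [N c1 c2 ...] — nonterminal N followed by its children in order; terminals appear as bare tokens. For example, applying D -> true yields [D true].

B
B | C
B | C | C
B | C | C | C
C | C | C | C
D | C | C | C
~ D | C | C | C
~ p | C | C | C
~ p | D | C | C
~ p | p | C | C
~ p | p | D | C
~ p | p | ~ D | C
~ p | p | ~ p | C
~ p | p | ~ p | D
~ p | p | ~ p | true

[B [B [B [B [C [D ~ [D p]]]] | [C [D p]]] | [C [D ~ [D p]]]] | [C [D true]]]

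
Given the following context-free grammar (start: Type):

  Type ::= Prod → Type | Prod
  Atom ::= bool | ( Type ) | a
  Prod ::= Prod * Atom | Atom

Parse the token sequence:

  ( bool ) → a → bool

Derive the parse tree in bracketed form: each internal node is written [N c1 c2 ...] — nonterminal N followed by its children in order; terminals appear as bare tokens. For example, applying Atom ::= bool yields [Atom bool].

[Type [Prod [Atom ( [Type [Prod [Atom bool]]] )]] → [Type [Prod [Atom a]] → [Type [Prod [Atom bool]]]]]

Type
Prod → Type
Atom → Type
( Type ) → Type
( Prod ) → Type
( Atom ) → Type
( bool ) → Type
( bool ) → Prod → Type
( bool ) → Atom → Type
( bool ) → a → Type
( bool ) → a → Prod
( bool ) → a → Atom
( bool ) → a → bool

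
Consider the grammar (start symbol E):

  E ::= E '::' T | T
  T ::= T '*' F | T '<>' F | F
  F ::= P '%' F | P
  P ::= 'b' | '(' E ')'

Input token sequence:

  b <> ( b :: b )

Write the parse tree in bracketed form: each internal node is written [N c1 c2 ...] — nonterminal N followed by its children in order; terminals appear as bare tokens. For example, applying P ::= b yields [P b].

E
T
T <> F
F <> F
P <> F
b <> F
b <> P
b <> ( E )
b <> ( E :: T )
b <> ( T :: T )
b <> ( F :: T )
b <> ( P :: T )
b <> ( b :: T )
b <> ( b :: F )
b <> ( b :: P )
b <> ( b :: b )

[E [T [T [F [P b]]] <> [F [P ( [E [E [T [F [P b]]]] :: [T [F [P b]]]] )]]]]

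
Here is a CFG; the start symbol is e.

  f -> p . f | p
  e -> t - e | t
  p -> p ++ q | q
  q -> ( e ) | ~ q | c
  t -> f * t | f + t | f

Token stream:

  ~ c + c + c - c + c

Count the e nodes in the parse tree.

[e [t [f [p [q ~ [q c]]]] + [t [f [p [q c]]] + [t [f [p [q c]]]]]] - [e [t [f [p [q c]]] + [t [f [p [q c]]]]]]]

2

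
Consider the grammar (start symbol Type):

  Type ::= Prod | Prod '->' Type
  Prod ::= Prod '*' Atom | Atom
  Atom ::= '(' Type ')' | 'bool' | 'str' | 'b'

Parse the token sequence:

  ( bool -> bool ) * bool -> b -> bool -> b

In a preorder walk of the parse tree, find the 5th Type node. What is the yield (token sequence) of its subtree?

bool -> b

[Type [Prod [Prod [Atom ( [Type [Prod [Atom bool]] -> [Type [Prod [Atom bool]]]] )]] * [Atom bool]] -> [Type [Prod [Atom b]] -> [Type [Prod [Atom bool]] -> [Type [Prod [Atom b]]]]]]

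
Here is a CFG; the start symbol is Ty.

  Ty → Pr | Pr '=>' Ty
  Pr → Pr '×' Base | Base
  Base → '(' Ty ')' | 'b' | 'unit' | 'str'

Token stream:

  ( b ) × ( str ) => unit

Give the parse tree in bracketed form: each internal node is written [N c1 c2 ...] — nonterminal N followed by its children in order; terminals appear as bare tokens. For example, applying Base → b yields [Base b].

Ty
Pr => Ty
Pr × Base => Ty
Base × Base => Ty
( Ty ) × Base => Ty
( Pr ) × Base => Ty
( Base ) × Base => Ty
( b ) × Base => Ty
( b ) × ( Ty ) => Ty
( b ) × ( Pr ) => Ty
( b ) × ( Base ) => Ty
( b ) × ( str ) => Ty
( b ) × ( str ) => Pr
( b ) × ( str ) => Base
( b ) × ( str ) => unit

[Ty [Pr [Pr [Base ( [Ty [Pr [Base b]]] )]] × [Base ( [Ty [Pr [Base str]]] )]] => [Ty [Pr [Base unit]]]]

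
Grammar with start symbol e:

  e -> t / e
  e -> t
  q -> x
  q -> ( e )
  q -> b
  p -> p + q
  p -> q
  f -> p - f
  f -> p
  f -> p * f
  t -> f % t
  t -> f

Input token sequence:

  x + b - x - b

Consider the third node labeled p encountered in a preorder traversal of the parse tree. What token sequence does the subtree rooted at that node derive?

x

[e [t [f [p [p [q x]] + [q b]] - [f [p [q x]] - [f [p [q b]]]]]]]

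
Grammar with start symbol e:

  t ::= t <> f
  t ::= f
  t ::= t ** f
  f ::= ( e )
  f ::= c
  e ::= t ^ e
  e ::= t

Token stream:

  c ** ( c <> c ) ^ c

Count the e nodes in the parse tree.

[e [t [t [f c]] ** [f ( [e [t [t [f c]] <> [f c]]] )]] ^ [e [t [f c]]]]

3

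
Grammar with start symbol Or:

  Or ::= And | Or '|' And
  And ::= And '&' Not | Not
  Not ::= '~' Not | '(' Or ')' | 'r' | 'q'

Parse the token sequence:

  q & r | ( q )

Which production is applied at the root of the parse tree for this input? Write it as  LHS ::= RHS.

[Or [Or [And [And [Not q]] & [Not r]]] | [And [Not ( [Or [And [Not q]]] )]]]

Or ::= Or '|' And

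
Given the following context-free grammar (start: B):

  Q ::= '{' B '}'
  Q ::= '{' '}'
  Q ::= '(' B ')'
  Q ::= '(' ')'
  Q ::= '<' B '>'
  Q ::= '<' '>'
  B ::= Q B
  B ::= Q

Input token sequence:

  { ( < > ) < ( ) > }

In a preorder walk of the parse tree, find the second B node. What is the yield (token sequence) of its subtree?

[B [Q { [B [Q ( [B [Q < >]] )] [B [Q < [B [Q ( )]] >]]] }]]

( < > ) < ( ) >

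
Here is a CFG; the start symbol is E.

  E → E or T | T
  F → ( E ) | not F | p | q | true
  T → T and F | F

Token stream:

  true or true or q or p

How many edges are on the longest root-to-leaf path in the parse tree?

[E [E [E [E [T [F true]]] or [T [F true]]] or [T [F q]]] or [T [F p]]]

6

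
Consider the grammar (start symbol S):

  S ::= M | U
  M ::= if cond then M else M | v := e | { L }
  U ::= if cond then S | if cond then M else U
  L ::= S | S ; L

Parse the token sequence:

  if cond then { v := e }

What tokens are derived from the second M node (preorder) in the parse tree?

v := e

[S [U if cond then [S [M { [L [S [M v := e]]] }]]]]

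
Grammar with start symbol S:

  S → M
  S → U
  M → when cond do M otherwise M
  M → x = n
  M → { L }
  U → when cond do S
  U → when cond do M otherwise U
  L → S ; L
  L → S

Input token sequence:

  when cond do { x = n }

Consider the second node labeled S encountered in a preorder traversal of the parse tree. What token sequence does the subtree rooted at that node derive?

[S [U when cond do [S [M { [L [S [M x = n]]] }]]]]

{ x = n }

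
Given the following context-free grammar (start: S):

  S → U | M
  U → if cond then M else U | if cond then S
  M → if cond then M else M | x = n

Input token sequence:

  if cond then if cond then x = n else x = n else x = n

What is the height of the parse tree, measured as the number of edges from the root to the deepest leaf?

[S [M if cond then [M if cond then [M x = n] else [M x = n]] else [M x = n]]]

4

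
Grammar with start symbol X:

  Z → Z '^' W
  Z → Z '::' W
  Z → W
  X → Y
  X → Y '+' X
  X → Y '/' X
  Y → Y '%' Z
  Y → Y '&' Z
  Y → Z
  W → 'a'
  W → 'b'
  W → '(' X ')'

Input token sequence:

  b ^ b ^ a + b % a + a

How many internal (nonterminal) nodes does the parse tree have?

[X [Y [Z [Z [Z [W b]] ^ [W b]] ^ [W a]]] + [X [Y [Y [Z [W b]]] % [Z [W a]]] + [X [Y [Z [W a]]]]]]

19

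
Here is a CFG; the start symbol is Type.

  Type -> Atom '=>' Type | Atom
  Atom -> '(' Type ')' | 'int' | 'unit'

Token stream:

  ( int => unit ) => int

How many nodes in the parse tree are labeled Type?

[Type [Atom ( [Type [Atom int] => [Type [Atom unit]]] )] => [Type [Atom int]]]

4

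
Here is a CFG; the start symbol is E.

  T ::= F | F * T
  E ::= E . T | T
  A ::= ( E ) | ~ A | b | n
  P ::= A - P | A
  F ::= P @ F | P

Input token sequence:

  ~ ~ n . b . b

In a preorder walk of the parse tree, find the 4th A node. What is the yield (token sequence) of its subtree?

[E [E [E [T [F [P [A ~ [A ~ [A n]]]]]]] . [T [F [P [A b]]]]] . [T [F [P [A b]]]]]

b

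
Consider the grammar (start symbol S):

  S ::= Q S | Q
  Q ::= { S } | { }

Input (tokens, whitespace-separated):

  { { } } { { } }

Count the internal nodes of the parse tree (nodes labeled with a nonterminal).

8

[S [Q { [S [Q { }]] }] [S [Q { [S [Q { }]] }]]]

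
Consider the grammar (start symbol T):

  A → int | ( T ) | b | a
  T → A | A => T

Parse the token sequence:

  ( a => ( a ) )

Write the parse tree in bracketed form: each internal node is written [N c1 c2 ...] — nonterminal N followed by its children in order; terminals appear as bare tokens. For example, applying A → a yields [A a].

[T [A ( [T [A a] => [T [A ( [T [A a]] )]]] )]]

T
A
( T )
( A => T )
( a => T )
( a => A )
( a => ( T ) )
( a => ( A ) )
( a => ( a ) )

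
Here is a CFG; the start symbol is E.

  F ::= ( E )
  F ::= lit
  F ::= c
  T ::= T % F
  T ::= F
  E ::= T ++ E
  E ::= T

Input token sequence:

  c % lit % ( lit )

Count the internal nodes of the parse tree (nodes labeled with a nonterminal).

[E [T [T [T [F c]] % [F lit]] % [F ( [E [T [F lit]]] )]]]

10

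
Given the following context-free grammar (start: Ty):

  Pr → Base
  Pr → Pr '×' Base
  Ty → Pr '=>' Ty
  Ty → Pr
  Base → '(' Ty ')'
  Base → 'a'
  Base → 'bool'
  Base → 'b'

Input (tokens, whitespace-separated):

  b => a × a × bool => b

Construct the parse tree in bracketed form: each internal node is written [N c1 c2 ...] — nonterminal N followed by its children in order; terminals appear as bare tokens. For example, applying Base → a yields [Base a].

Ty
Pr => Ty
Base => Ty
b => Ty
b => Pr => Ty
b => Pr × Base => Ty
b => Pr × Base × Base => Ty
b => Base × Base × Base => Ty
b => a × Base × Base => Ty
b => a × a × Base => Ty
b => a × a × bool => Ty
b => a × a × bool => Pr
b => a × a × bool => Base
b => a × a × bool => b

[Ty [Pr [Base b]] => [Ty [Pr [Pr [Pr [Base a]] × [Base a]] × [Base bool]] => [Ty [Pr [Base b]]]]]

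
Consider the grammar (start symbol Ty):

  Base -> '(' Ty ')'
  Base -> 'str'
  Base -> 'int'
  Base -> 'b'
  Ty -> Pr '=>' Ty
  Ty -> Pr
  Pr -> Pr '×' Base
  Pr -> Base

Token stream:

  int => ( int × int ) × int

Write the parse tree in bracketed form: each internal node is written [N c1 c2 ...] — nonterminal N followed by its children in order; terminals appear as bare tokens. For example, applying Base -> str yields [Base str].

[Ty [Pr [Base int]] => [Ty [Pr [Pr [Base ( [Ty [Pr [Pr [Base int]] × [Base int]]] )]] × [Base int]]]]

Ty
Pr => Ty
Base => Ty
int => Ty
int => Pr
int => Pr × Base
int => Base × Base
int => ( Ty ) × Base
int => ( Pr ) × Base
int => ( Pr × Base ) × Base
int => ( Base × Base ) × Base
int => ( int × Base ) × Base
int => ( int × int ) × Base
int => ( int × int ) × int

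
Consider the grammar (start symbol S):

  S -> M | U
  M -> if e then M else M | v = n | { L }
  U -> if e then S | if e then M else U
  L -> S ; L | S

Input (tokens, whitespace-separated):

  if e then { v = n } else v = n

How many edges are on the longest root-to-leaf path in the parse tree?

[S [M if e then [M { [L [S [M v = n]]] }] else [M v = n]]]

6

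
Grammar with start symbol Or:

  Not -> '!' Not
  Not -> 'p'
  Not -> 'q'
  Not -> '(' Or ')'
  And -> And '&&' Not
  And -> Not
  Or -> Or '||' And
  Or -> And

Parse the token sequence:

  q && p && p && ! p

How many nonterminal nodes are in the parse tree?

10

[Or [And [And [And [And [Not q]] && [Not p]] && [Not p]] && [Not ! [Not p]]]]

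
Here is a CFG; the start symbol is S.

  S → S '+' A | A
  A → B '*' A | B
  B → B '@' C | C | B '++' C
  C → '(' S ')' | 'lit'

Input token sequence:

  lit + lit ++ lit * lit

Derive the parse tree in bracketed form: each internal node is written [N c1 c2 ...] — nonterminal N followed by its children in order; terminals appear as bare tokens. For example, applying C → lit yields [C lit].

[S [S [A [B [C lit]]]] + [A [B [B [C lit]] ++ [C lit]] * [A [B [C lit]]]]]

S
S + A
A + A
B + A
C + A
lit + A
lit + B * A
lit + B ++ C * A
lit + C ++ C * A
lit + lit ++ C * A
lit + lit ++ lit * A
lit + lit ++ lit * B
lit + lit ++ lit * C
lit + lit ++ lit * lit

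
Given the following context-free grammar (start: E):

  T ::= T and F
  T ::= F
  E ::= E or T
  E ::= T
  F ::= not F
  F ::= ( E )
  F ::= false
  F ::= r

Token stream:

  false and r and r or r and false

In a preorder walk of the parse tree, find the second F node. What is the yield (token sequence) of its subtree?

[E [E [T [T [T [F false]] and [F r]] and [F r]]] or [T [T [F r]] and [F false]]]

r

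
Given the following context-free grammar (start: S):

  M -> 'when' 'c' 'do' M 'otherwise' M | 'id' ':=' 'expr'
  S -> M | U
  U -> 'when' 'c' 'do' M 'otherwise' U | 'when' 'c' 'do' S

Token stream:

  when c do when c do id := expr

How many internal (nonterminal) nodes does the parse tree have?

6

[S [U when c do [S [U when c do [S [M id := expr]]]]]]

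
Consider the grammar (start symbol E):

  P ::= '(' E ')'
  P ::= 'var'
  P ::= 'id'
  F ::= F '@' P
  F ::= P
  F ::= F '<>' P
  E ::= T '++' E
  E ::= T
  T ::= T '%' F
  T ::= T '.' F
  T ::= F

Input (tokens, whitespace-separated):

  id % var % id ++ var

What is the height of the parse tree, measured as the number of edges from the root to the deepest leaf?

[E [T [T [T [F [P id]]] % [F [P var]]] % [F [P id]]] ++ [E [T [F [P var]]]]]

6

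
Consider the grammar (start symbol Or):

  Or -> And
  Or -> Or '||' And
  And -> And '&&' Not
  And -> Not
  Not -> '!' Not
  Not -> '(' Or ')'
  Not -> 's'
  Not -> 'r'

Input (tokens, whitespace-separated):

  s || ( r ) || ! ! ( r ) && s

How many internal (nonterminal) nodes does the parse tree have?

19

[Or [Or [Or [And [Not s]]] || [And [Not ( [Or [And [Not r]]] )]]] || [And [And [Not ! [Not ! [Not ( [Or [And [Not r]]] )]]]] && [Not s]]]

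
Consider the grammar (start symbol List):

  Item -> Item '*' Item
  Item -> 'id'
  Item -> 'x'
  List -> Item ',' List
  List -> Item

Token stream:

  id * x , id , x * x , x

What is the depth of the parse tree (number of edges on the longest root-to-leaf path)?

5

[List [Item [Item id] * [Item x]] , [List [Item id] , [List [Item [Item x] * [Item x]] , [List [Item x]]]]]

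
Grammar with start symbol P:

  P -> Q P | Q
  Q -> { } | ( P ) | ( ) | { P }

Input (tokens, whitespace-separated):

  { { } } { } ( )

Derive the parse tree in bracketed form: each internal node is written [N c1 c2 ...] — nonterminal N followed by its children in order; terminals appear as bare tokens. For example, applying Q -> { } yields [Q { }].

P
Q P
{ P } P
{ Q } P
{ { } } P
{ { } } Q P
{ { } } { } P
{ { } } { } Q
{ { } } { } ( )

[P [Q { [P [Q { }]] }] [P [Q { }] [P [Q ( )]]]]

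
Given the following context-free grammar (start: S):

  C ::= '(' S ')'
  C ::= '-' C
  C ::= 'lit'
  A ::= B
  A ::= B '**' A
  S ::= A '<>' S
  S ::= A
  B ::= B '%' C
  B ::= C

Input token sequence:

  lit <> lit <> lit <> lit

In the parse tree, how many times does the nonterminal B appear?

[S [A [B [C lit]]] <> [S [A [B [C lit]]] <> [S [A [B [C lit]]] <> [S [A [B [C lit]]]]]]]

4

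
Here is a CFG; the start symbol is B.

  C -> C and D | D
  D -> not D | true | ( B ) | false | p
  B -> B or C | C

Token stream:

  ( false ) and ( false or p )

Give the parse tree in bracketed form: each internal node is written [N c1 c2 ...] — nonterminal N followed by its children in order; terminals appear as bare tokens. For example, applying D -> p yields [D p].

[B [C [C [D ( [B [C [D false]]] )]] and [D ( [B [B [C [D false]]] or [C [D p]]] )]]]

B
C
C and D
D and D
( B ) and D
( C ) and D
( D ) and D
( false ) and D
( false ) and ( B )
( false ) and ( B or C )
( false ) and ( C or C )
( false ) and ( D or C )
( false ) and ( false or C )
( false ) and ( false or D )
( false ) and ( false or p )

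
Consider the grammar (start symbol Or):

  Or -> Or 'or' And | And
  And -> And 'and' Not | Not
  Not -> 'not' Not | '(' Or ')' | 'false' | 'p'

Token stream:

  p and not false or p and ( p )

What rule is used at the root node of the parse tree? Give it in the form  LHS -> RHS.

[Or [Or [And [And [Not p]] and [Not not [Not false]]]] or [And [And [Not p]] and [Not ( [Or [And [Not p]]] )]]]

Or -> Or 'or' And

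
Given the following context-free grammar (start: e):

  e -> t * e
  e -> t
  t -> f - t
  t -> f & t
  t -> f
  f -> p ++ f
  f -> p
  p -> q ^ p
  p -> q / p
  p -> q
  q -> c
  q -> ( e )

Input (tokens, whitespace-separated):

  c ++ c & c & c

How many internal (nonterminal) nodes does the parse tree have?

[e [t [f [p [q c]] ++ [f [p [q c]]]] & [t [f [p [q c]]] & [t [f [p [q c]]]]]]]

16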